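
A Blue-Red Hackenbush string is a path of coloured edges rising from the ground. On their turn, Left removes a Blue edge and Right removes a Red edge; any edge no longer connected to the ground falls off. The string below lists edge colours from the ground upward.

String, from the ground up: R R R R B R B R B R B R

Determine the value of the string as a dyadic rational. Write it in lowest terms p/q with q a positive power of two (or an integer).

-939/256

Build g(s[:k]) for k = 1..12, string s = R R R R B R B R B R B R.
g(R) = { none | 0 } -> -1
g(RR) = { none | -1; 0 } -> -2
g(RRR) = { none | -2; -1; 0 } -> -3
g(RRRR) = { none | -3; -2; -1; 0 } -> -4
g(RRRRB) = { -4 | -3; -2; -1; 0 } -> -7/2
g(RRRRBR) = { -4 | -7/2; -3; -2; -1; 0 } -> -15/4
g(RRRRBRB) = { -4; -15/4 | -7/2; -3; -2; -1; 0 } -> -29/8
g(RRRRBRBR) = { -4; -15/4 | -29/8; -7/2; -3; -2; -1; 0 } -> -59/16
g(RRRRBRBRB) = { -4; -15/4; -59/16 | -29/8; -7/2; -3; -2; -1; 0 } -> -117/32
g(RRRRBRBRBR) = { -4; -15/4; -59/16 | -117/32; -29/8; -7/2; -3; -2; -1; 0 } -> -235/64
g(RRRRBRBRBRB) = { -4; -15/4; -59/16; -235/64 | -117/32; -29/8; -7/2; -3; -2; -1; 0 } -> -469/128
g(RRRRBRBRBRBR) = { -4; -15/4; -59/16; -235/64 | -469/128; -117/32; -29/8; -7/2; -3; -2; -1; 0 } -> -939/256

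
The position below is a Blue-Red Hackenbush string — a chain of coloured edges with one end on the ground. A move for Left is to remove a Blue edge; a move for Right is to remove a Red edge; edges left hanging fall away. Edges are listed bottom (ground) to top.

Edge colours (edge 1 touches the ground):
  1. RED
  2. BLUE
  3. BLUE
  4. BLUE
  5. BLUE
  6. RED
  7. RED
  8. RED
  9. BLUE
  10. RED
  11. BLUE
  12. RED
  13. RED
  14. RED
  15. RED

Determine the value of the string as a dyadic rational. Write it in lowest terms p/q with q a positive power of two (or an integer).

-1887/16384

R: Left {  }, Right { 0 } gives simplest -1
RB: Left { -1 }, Right { 0 } gives simplest -1/2
RBB: Left { -1; -1/2 }, Right { 0 } gives simplest -1/4
RBBB: Left { -1; -1/2; -1/4 }, Right { 0 } gives simplest -1/8
RBBBB: Left { -1; -1/2; -1/4; -1/8 }, Right { 0 } gives simplest -1/16
RBBBBR: Left { -1; -1/2; -1/4; -1/8 }, Right { -1/16; 0 } gives simplest -3/32
RBBBBRR: Left { -1; -1/2; -1/4; -1/8 }, Right { -3/32; -1/16; 0 } gives simplest -7/64
RBBBBRRR: Left { -1; -1/2; -1/4; -1/8 }, Right { -7/64; -3/32; -1/16; 0 } gives simplest -15/128
RBBBBRRRB: Left { -1; -1/2; -1/4; -1/8; -15/128 }, Right { -7/64; -3/32; -1/16; 0 } gives simplest -29/256
RBBBBRRRBR: Left { -1; -1/2; -1/4; -1/8; -15/128 }, Right { -29/256; -7/64; -3/32; -1/16; 0 } gives simplest -59/512
RBBBBRRRBRB: Left { -1; -1/2; -1/4; -1/8; -15/128; -59/512 }, Right { -29/256; -7/64; -3/32; -1/16; 0 } gives simplest -117/1024
RBBBBRRRBRBR: Left { -1; -1/2; -1/4; -1/8; -15/128; -59/512 }, Right { -117/1024; -29/256; -7/64; -3/32; -1/16; 0 } gives simplest -235/2048
RBBBBRRRBRBRR: Left { -1; -1/2; -1/4; -1/8; -15/128; -59/512 }, Right { -235/2048; -117/1024; -29/256; -7/64; -3/32; -1/16; 0 } gives simplest -471/4096
RBBBBRRRBRBRRR: Left { -1; -1/2; -1/4; -1/8; -15/128; -59/512 }, Right { -471/4096; -235/2048; -117/1024; -29/256; -7/64; -3/32; -1/16; 0 } gives simplest -943/8192
RBBBBRRRBRBRRRR: Left { -1; -1/2; -1/4; -1/8; -15/128; -59/512 }, Right { -943/8192; -471/4096; -235/2048; -117/1024; -29/256; -7/64; -3/32; -1/16; 0 } gives simplest -1887/16384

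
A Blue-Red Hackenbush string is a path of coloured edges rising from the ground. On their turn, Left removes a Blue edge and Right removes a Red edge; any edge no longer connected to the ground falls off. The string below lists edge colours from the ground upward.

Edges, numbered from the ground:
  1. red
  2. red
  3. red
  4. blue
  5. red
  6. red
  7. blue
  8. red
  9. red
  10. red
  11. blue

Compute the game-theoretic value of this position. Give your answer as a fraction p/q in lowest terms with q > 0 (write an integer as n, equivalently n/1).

1 of 11 · r · max L −∞ · min R 0 ⇒ -1
2 of 11 · rr · max L −∞ · min R -1 ⇒ -2
3 of 11 · rrr · max L −∞ · min R -2 ⇒ -3
4 of 11 · rrrb · max L -3 · min R -2 ⇒ -5/2
5 of 11 · rrrbr · max L -3 · min R -5/2 ⇒ -11/4
6 of 11 · rrrbrr · max L -3 · min R -11/4 ⇒ -23/8
7 of 11 · rrrbrrb · max L -23/8 · min R -11/4 ⇒ -45/16
8 of 11 · rrrbrrbr · max L -23/8 · min R -45/16 ⇒ -91/32
9 of 11 · rrrbrrbrr · max L -23/8 · min R -91/32 ⇒ -183/64
10 of 11 · rrrbrrbrrr · max L -23/8 · min R -183/64 ⇒ -367/128
11 of 11 · rrrbrrbrrrb · max L -367/128 · min R -183/64 ⇒ -733/256

-733/256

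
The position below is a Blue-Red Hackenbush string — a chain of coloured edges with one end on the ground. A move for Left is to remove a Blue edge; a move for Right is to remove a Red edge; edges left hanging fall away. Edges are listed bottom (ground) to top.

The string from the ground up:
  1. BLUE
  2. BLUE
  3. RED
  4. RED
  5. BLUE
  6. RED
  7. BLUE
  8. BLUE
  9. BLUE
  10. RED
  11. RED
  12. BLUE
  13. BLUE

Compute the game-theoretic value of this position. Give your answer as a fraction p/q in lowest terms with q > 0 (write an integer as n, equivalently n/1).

2791/2048

G(B) = { 0 | — } ⇒ 1
G(BB) = { 0 1 | — } ⇒ 2
G(BBR) = { 0 1 | 2 } ⇒ 3/2
G(BBRR) = { 0 1 | 3/2 2 } ⇒ 5/4
G(BBRRB) = { 0 1 5/4 | 3/2 2 } ⇒ 11/8
G(BBRRBR) = { 0 1 5/4 | 11/8 3/2 2 } ⇒ 21/16
G(BBRRBRB) = { 0 1 5/4 21/16 | 11/8 3/2 2 } ⇒ 43/32
G(BBRRBRBB) = { 0 1 5/4 21/16 43/32 | 11/8 3/2 2 } ⇒ 87/64
G(BBRRBRBBB) = { 0 1 5/4 21/16 43/32 87/64 | 11/8 3/2 2 } ⇒ 175/128
G(BBRRBRBBBR) = { 0 1 5/4 21/16 43/32 87/64 | 175/128 11/8 3/2 2 } ⇒ 349/256
G(BBRRBRBBBRR) = { 0 1 5/4 21/16 43/32 87/64 | 349/256 175/128 11/8 3/2 2 } ⇒ 697/512
G(BBRRBRBBBRRB) = { 0 1 5/4 21/16 43/32 87/64 697/512 | 349/256 175/128 11/8 3/2 2 } ⇒ 1395/1024
G(BBRRBRBBBRRBB) = { 0 1 5/4 21/16 43/32 87/64 697/512 1395/1024 | 349/256 175/128 11/8 3/2 2 } ⇒ 2791/2048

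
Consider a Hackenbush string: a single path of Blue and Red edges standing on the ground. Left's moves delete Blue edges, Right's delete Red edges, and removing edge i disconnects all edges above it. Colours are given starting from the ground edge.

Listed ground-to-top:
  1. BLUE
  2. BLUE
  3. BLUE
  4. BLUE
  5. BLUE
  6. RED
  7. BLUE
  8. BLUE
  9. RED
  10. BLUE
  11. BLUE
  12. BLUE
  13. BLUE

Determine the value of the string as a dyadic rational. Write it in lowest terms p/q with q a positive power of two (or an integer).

value_1 [B]  L=[0]  R=[·]  — 1
value_2 [BB]  L=[0, 1]  R=[·]  — 2
value_3 [BBB]  L=[0, 1, 2]  R=[·]  — 3
value_4 [BBBB]  L=[0, 1, 2, 3]  R=[·]  — 4
value_5 [BBBBB]  L=[0, 1, 2, 3, 4]  R=[·]  — 5
value_6 [BBBBBR]  L=[0, 1, 2, 3, 4]  R=[5]  — 9/2
value_7 [BBBBBRB]  L=[0, 1, 2, 3, 4, 9/2]  R=[5]  — 19/4
value_8 [BBBBBRBB]  L=[0, 1, 2, 3, 4, 9/2, 19/4]  R=[5]  — 39/8
value_9 [BBBBBRBBR]  L=[0, 1, 2, 3, 4, 9/2, 19/4]  R=[39/8, 5]  — 77/16
value_10 [BBBBBRBBRB]  L=[0, 1, 2, 3, 4, 9/2, 19/4, 77/16]  R=[39/8, 5]  — 155/32
value_11 [BBBBBRBBRBB]  L=[0, 1, 2, 3, 4, 9/2, 19/4, 77/16, 155/32]  R=[39/8, 5]  — 311/64
value_12 [BBBBBRBBRBBB]  L=[0, 1, 2, 3, 4, 9/2, 19/4, 77/16, 155/32, 311/64]  R=[39/8, 5]  — 623/128
value_13 [BBBBBRBBRBBBB]  L=[0, 1, 2, 3, 4, 9/2, 19/4, 77/16, 155/32, 311/64, 623/128]  R=[39/8, 5]  — 1247/256

1247/256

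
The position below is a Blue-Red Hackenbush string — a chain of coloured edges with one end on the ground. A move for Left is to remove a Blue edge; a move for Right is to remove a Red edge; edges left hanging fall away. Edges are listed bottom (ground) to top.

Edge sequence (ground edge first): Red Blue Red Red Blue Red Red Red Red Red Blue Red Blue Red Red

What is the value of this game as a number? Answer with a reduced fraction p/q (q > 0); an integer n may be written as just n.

Build value(s[:k]) for k = 1..15, string s = Red Blue Red Red Blue Red Red Red Red Red Blue Red Blue Red Red.
1 of 15 · R · max L −∞ · min R 0 => -1
2 of 15 · RB · max L -1 · min R 0 => -1/2
3 of 15 · RBR · max L -1 · min R -1/2 => -3/4
4 of 15 · RBRR · max L -1 · min R -3/4 => -7/8
5 of 15 · RBRRB · max L -7/8 · min R -3/4 => -13/16
6 of 15 · RBRRBR · max L -7/8 · min R -13/16 => -27/32
7 of 15 · RBRRBRR · max L -7/8 · min R -27/32 => -55/64
8 of 15 · RBRRBRRR · max L -7/8 · min R -55/64 => -111/128
9 of 15 · RBRRBRRRR · max L -7/8 · min R -111/128 => -223/256
10 of 15 · RBRRBRRRRR · max L -7/8 · min R -223/256 => -447/512
11 of 15 · RBRRBRRRRRB · max L -447/512 · min R -223/256 => -893/1024
12 of 15 · RBRRBRRRRRBR · max L -447/512 · min R -893/1024 => -1787/2048
13 of 15 · RBRRBRRRRRBRB · max L -1787/2048 · min R -893/1024 => -3573/4096
14 of 15 · RBRRBRRRRRBRBR · max L -1787/2048 · min R -3573/4096 => -7147/8192
15 of 15 · RBRRBRRRRRBRBRR · max L -1787/2048 · min R -7147/8192 => -14295/16384

-14295/16384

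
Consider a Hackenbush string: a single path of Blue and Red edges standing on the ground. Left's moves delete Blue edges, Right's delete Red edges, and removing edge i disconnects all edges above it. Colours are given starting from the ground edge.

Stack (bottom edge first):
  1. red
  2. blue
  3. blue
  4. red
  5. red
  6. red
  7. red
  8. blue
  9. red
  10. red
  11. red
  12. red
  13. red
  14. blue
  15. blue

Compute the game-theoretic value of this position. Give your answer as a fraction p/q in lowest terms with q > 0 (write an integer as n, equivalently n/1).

step 1: add red to get r; options L={ — } R={ 0 } → -1
step 2: add blue to get rb; options L={ -1 } R={ 0 } → -1/2
step 3: add blue to get rbb; options L={ -1, -1/2 } R={ 0 } → -1/4
step 4: add red to get rbbr; options L={ -1, -1/2 } R={ -1/4, 0 } → -3/8
step 5: add red to get rbbrr; options L={ -1, -1/2 } R={ -3/8, -1/4, 0 } → -7/16
step 6: add red to get rbbrrr; options L={ -1, -1/2 } R={ -7/16, -3/8, -1/4, 0 } → -15/32
step 7: add red to get rbbrrrr; options L={ -1, -1/2 } R={ -15/32, -7/16, -3/8, -1/4, 0 } → -31/64
step 8: add blue to get rbbrrrrb; options L={ -1, -1/2, -31/64 } R={ -15/32, -7/16, -3/8, -1/4, 0 } → -61/128
step 9: add red to get rbbrrrrbr; options L={ -1, -1/2, -31/64 } R={ -61/128, -15/32, -7/16, -3/8, -1/4, 0 } → -123/256
step 10: add red to get rbbrrrrbrr; options L={ -1, -1/2, -31/64 } R={ -123/256, -61/128, -15/32, -7/16, -3/8, -1/4, 0 } → -247/512
step 11: add red to get rbbrrrrbrrr; options L={ -1, -1/2, -31/64 } R={ -247/512, -123/256, -61/128, -15/32, -7/16, -3/8, -1/4, 0 } → -495/1024
step 12: add red to get rbbrrrrbrrrr; options L={ -1, -1/2, -31/64 } R={ -495/1024, -247/512, -123/256, -61/128, -15/32, -7/16, -3/8, -1/4, 0 } → -991/2048
step 13: add red to get rbbrrrrbrrrrr; options L={ -1, -1/2, -31/64 } R={ -991/2048, -495/1024, -247/512, -123/256, -61/128, -15/32, -7/16, -3/8, -1/4, 0 } → -1983/4096
step 14: add blue to get rbbrrrrbrrrrrb; options L={ -1, -1/2, -31/64, -1983/4096 } R={ -991/2048, -495/1024, -247/512, -123/256, -61/128, -15/32, -7/16, -3/8, -1/4, 0 } → -3965/8192
step 15: add blue to get rbbrrrrbrrrrrbb; options L={ -1, -1/2, -31/64, -1983/4096, -3965/8192 } R={ -991/2048, -495/1024, -247/512, -123/256, -61/128, -15/32, -7/16, -3/8, -1/4, 0 } → -7929/16384

-7929/16384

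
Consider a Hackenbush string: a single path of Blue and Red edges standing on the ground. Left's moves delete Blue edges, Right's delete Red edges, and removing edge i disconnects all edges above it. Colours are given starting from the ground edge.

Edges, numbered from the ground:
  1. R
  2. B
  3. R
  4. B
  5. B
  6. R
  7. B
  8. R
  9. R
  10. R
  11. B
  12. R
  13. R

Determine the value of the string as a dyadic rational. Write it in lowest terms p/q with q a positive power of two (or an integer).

-2423/4096

1 of 13 · R · max L −∞ · min R 0 -> -1
2 of 13 · RB · max L -1 · min R 0 -> -1/2
3 of 13 · RBR · max L -1 · min R -1/2 -> -3/4
4 of 13 · RBRB · max L -3/4 · min R -1/2 -> -5/8
5 of 13 · RBRBB · max L -5/8 · min R -1/2 -> -9/16
6 of 13 · RBRBBR · max L -5/8 · min R -9/16 -> -19/32
7 of 13 · RBRBBRB · max L -19/32 · min R -9/16 -> -37/64
8 of 13 · RBRBBRBR · max L -19/32 · min R -37/64 -> -75/128
9 of 13 · RBRBBRBRR · max L -19/32 · min R -75/128 -> -151/256
10 of 13 · RBRBBRBRRR · max L -19/32 · min R -151/256 -> -303/512
11 of 13 · RBRBBRBRRRB · max L -303/512 · min R -151/256 -> -605/1024
12 of 13 · RBRBBRBRRRBR · max L -303/512 · min R -605/1024 -> -1211/2048
13 of 13 · RBRBBRBRRRBRR · max L -303/512 · min R -1211/2048 -> -2423/4096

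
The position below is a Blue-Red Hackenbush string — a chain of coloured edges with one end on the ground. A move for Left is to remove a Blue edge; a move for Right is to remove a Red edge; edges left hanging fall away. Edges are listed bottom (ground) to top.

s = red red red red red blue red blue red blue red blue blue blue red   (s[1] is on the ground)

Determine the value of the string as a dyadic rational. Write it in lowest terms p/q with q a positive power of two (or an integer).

G_1 [r]  L=[—]  R=[0]  → -1
G_2 [rr]  L=[—]  R=[-1, 0]  → -2
G_3 [rrr]  L=[—]  R=[-2, -1, 0]  → -3
G_4 [rrrr]  L=[—]  R=[-3, -2, -1, 0]  → -4
G_5 [rrrrr]  L=[—]  R=[-4, -3, -2, -1, 0]  → -5
G_6 [rrrrrb]  L=[-5]  R=[-4, -3, -2, -1, 0]  → -9/2
G_7 [rrrrrbr]  L=[-5]  R=[-9/2, -4, -3, -2, -1, 0]  → -19/4
G_8 [rrrrrbrb]  L=[-5, -19/4]  R=[-9/2, -4, -3, -2, -1, 0]  → -37/8
G_9 [rrrrrbrbr]  L=[-5, -19/4]  R=[-37/8, -9/2, -4, -3, -2, -1, 0]  → -75/16
G_10 [rrrrrbrbrb]  L=[-5, -19/4, -75/16]  R=[-37/8, -9/2, -4, -3, -2, -1, 0]  → -149/32
G_11 [rrrrrbrbrbr]  L=[-5, -19/4, -75/16]  R=[-149/32, -37/8, -9/2, -4, -3, -2, -1, 0]  → -299/64
G_12 [rrrrrbrbrbrb]  L=[-5, -19/4, -75/16, -299/64]  R=[-149/32, -37/8, -9/2, -4, -3, -2, -1, 0]  → -597/128
G_13 [rrrrrbrbrbrbb]  L=[-5, -19/4, -75/16, -299/64, -597/128]  R=[-149/32, -37/8, -9/2, -4, -3, -2, -1, 0]  → -1193/256
G_14 [rrrrrbrbrbrbbb]  L=[-5, -19/4, -75/16, -299/64, -597/128, -1193/256]  R=[-149/32, -37/8, -9/2, -4, -3, -2, -1, 0]  → -2385/512
G_15 [rrrrrbrbrbrbbbr]  L=[-5, -19/4, -75/16, -299/64, -597/128, -1193/256]  R=[-2385/512, -149/32, -37/8, -9/2, -4, -3, -2, -1, 0]  → -4771/1024

-4771/1024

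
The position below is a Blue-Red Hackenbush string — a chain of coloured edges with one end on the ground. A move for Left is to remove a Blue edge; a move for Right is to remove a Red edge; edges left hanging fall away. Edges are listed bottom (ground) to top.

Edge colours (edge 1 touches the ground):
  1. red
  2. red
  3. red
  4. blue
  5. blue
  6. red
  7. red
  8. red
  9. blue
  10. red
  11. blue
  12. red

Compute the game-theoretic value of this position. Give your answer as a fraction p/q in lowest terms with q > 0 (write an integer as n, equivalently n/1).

edge 1 of 12 (red): { none | 0 } ⇒ -1
edge 2 of 12 (red): { none | -1,0 } ⇒ -2
edge 3 of 12 (red): { none | -2,-1,0 } ⇒ -3
edge 4 of 12 (blue): { -3 | -2,-1,0 } ⇒ -5/2
edge 5 of 12 (blue): { -3,-5/2 | -2,-1,0 } ⇒ -9/4
edge 6 of 12 (red): { -3,-5/2 | -9/4,-2,-1,0 } ⇒ -19/8
edge 7 of 12 (red): { -3,-5/2 | -19/8,-9/4,-2,-1,0 } ⇒ -39/16
edge 8 of 12 (red): { -3,-5/2 | -39/16,-19/8,-9/4,-2,-1,0 } ⇒ -79/32
edge 9 of 12 (blue): { -3,-5/2,-79/32 | -39/16,-19/8,-9/4,-2,-1,0 } ⇒ -157/64
edge 10 of 12 (red): { -3,-5/2,-79/32 | -157/64,-39/16,-19/8,-9/4,-2,-1,0 } ⇒ -315/128
edge 11 of 12 (blue): { -3,-5/2,-79/32,-315/128 | -157/64,-39/16,-19/8,-9/4,-2,-1,0 } ⇒ -629/256
edge 12 of 12 (red): { -3,-5/2,-79/32,-315/128 | -629/256,-157/64,-39/16,-19/8,-9/4,-2,-1,0 } ⇒ -1259/512

-1259/512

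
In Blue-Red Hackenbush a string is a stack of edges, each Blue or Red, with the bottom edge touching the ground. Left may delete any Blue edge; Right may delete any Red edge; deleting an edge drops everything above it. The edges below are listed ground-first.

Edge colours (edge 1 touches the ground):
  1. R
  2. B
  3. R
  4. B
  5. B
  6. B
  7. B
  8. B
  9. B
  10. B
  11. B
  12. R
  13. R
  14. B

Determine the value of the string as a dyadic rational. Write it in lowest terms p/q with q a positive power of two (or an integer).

-4109/8192

edge 1 of 14 (R): { none | 0 } so -1
edge 2 of 14 (B): { -1 | 0 } so -1/2
edge 3 of 14 (R): { -1 | -1/2, 0 } so -3/4
edge 4 of 14 (B): { -1, -3/4 | -1/2, 0 } so -5/8
edge 5 of 14 (B): { -1, -3/4, -5/8 | -1/2, 0 } so -9/16
edge 6 of 14 (B): { -1, -3/4, -5/8, -9/16 | -1/2, 0 } so -17/32
edge 7 of 14 (B): { -1, -3/4, -5/8, -9/16, -17/32 | -1/2, 0 } so -33/64
edge 8 of 14 (B): { -1, -3/4, -5/8, -9/16, -17/32, -33/64 | -1/2, 0 } so -65/128
edge 9 of 14 (B): { -1, -3/4, -5/8, -9/16, -17/32, -33/64, -65/128 | -1/2, 0 } so -129/256
edge 10 of 14 (B): { -1, -3/4, -5/8, -9/16, -17/32, -33/64, -65/128, -129/256 | -1/2, 0 } so -257/512
edge 11 of 14 (B): { -1, -3/4, -5/8, -9/16, -17/32, -33/64, -65/128, -129/256, -257/512 | -1/2, 0 } so -513/1024
edge 12 of 14 (R): { -1, -3/4, -5/8, -9/16, -17/32, -33/64, -65/128, -129/256, -257/512 | -513/1024, -1/2, 0 } so -1027/2048
edge 13 of 14 (R): { -1, -3/4, -5/8, -9/16, -17/32, -33/64, -65/128, -129/256, -257/512 | -1027/2048, -513/1024, -1/2, 0 } so -2055/4096
edge 14 of 14 (B): { -1, -3/4, -5/8, -9/16, -17/32, -33/64, -65/128, -129/256, -257/512, -2055/4096 | -1027/2048, -513/1024, -1/2, 0 } so -4109/8192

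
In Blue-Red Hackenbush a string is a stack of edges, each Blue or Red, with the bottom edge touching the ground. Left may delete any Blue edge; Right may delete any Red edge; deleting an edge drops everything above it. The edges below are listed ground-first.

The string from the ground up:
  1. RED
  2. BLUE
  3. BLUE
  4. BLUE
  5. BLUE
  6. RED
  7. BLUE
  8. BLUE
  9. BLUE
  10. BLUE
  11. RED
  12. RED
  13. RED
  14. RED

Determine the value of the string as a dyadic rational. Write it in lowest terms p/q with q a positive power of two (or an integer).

R: Left { — }, Right { 0 } → simplest -1
RB: Left { -1 }, Right { 0 } → simplest -1/2
RBB: Left { -1; -1/2 }, Right { 0 } → simplest -1/4
RBBB: Left { -1; -1/2; -1/4 }, Right { 0 } → simplest -1/8
RBBBB: Left { -1; -1/2; -1/4; -1/8 }, Right { 0 } → simplest -1/16
RBBBBR: Left { -1; -1/2; -1/4; -1/8 }, Right { -1/16; 0 } → simplest -3/32
RBBBBRB: Left { -1; -1/2; -1/4; -1/8; -3/32 }, Right { -1/16; 0 } → simplest -5/64
RBBBBRBB: Left { -1; -1/2; -1/4; -1/8; -3/32; -5/64 }, Right { -1/16; 0 } → simplest -9/128
RBBBBRBBB: Left { -1; -1/2; -1/4; -1/8; -3/32; -5/64; -9/128 }, Right { -1/16; 0 } → simplest -17/256
RBBBBRBBBB: Left { -1; -1/2; -1/4; -1/8; -3/32; -5/64; -9/128; -17/256 }, Right { -1/16; 0 } → simplest -33/512
RBBBBRBBBBR: Left { -1; -1/2; -1/4; -1/8; -3/32; -5/64; -9/128; -17/256 }, Right { -33/512; -1/16; 0 } → simplest -67/1024
RBBBBRBBBBRR: Left { -1; -1/2; -1/4; -1/8; -3/32; -5/64; -9/128; -17/256 }, Right { -67/1024; -33/512; -1/16; 0 } → simplest -135/2048
RBBBBRBBBBRRR: Left { -1; -1/2; -1/4; -1/8; -3/32; -5/64; -9/128; -17/256 }, Right { -135/2048; -67/1024; -33/512; -1/16; 0 } → simplest -271/4096
RBBBBRBBBBRRRR: Left { -1; -1/2; -1/4; -1/8; -3/32; -5/64; -9/128; -17/256 }, Right { -271/4096; -135/2048; -67/1024; -33/512; -1/16; 0 } → simplest -543/8192

-543/8192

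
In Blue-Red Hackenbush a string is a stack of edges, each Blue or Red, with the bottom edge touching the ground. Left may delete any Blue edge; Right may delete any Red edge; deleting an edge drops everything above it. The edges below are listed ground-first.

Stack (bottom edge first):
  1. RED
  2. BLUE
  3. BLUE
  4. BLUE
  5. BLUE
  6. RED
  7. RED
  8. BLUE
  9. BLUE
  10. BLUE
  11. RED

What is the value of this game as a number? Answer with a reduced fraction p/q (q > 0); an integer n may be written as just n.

-99/1024

step 1: add RED to get R; options L={ · } R={ 0 } ⇒ -1
step 2: add BLUE to get RB; options L={ -1 } R={ 0 } ⇒ -1/2
step 3: add BLUE to get RBB; options L={ -1, -1/2 } R={ 0 } ⇒ -1/4
step 4: add BLUE to get RBBB; options L={ -1, -1/2, -1/4 } R={ 0 } ⇒ -1/8
step 5: add BLUE to get RBBBB; options L={ -1, -1/2, -1/4, -1/8 } R={ 0 } ⇒ -1/16
step 6: add RED to get RBBBBR; options L={ -1, -1/2, -1/4, -1/8 } R={ -1/16, 0 } ⇒ -3/32
step 7: add RED to get RBBBBRR; options L={ -1, -1/2, -1/4, -1/8 } R={ -3/32, -1/16, 0 } ⇒ -7/64
step 8: add BLUE to get RBBBBRRB; options L={ -1, -1/2, -1/4, -1/8, -7/64 } R={ -3/32, -1/16, 0 } ⇒ -13/128
step 9: add BLUE to get RBBBBRRBB; options L={ -1, -1/2, -1/4, -1/8, -7/64, -13/128 } R={ -3/32, -1/16, 0 } ⇒ -25/256
step 10: add BLUE to get RBBBBRRBBB; options L={ -1, -1/2, -1/4, -1/8, -7/64, -13/128, -25/256 } R={ -3/32, -1/16, 0 } ⇒ -49/512
step 11: add RED to get RBBBBRRBBBR; options L={ -1, -1/2, -1/4, -1/8, -7/64, -13/128, -25/256 } R={ -49/512, -3/32, -1/16, 0 } ⇒ -99/1024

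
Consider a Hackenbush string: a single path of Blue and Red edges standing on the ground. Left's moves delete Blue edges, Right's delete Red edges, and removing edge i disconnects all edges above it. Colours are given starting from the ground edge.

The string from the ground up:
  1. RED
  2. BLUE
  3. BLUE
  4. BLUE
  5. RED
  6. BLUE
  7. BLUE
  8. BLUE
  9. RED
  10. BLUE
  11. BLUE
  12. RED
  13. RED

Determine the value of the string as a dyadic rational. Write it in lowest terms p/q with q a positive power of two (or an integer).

-551/4096

Prefix values for RED BLUE BLUE BLUE RED BLUE BLUE BLUE RED BLUE BLUE RED RED via {L|R} + simplicity:
value(R) = {  | 0 } -> -1
value(RB) = { -1 | 0 } -> -1/2
value(RBB) = { -1,-1/2 | 0 } -> -1/4
value(RBBB) = { -1,-1/2,-1/4 | 0 } -> -1/8
value(RBBBR) = { -1,-1/2,-1/4 | -1/8,0 } -> -3/16
value(RBBBRB) = { -1,-1/2,-1/4,-3/16 | -1/8,0 } -> -5/32
value(RBBBRBB) = { -1,-1/2,-1/4,-3/16,-5/32 | -1/8,0 } -> -9/64
value(RBBBRBBB) = { -1,-1/2,-1/4,-3/16,-5/32,-9/64 | -1/8,0 } -> -17/128
value(RBBBRBBBR) = { -1,-1/2,-1/4,-3/16,-5/32,-9/64 | -17/128,-1/8,0 } -> -35/256
value(RBBBRBBBRB) = { -1,-1/2,-1/4,-3/16,-5/32,-9/64,-35/256 | -17/128,-1/8,0 } -> -69/512
value(RBBBRBBBRBB) = { -1,-1/2,-1/4,-3/16,-5/32,-9/64,-35/256,-69/512 | -17/128,-1/8,0 } -> -137/1024
value(RBBBRBBBRBBR) = { -1,-1/2,-1/4,-3/16,-5/32,-9/64,-35/256,-69/512 | -137/1024,-17/128,-1/8,0 } -> -275/2048
value(RBBBRBBBRBBRR) = { -1,-1/2,-1/4,-3/16,-5/32,-9/64,-35/256,-69/512 | -275/2048,-137/1024,-17/128,-1/8,0 } -> -551/4096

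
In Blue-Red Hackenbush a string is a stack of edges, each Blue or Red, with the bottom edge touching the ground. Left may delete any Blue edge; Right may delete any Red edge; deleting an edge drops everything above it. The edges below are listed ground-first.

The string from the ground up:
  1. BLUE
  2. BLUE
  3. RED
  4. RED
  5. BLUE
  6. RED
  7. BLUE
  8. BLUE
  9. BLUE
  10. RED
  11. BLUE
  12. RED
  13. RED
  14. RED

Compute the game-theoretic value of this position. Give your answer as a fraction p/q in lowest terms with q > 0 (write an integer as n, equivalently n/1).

Prefix values for BLUE BLUE RED RED BLUE RED BLUE BLUE BLUE RED BLUE RED RED RED via {L|R} + simplicity:
edge 1 of 14 (BLUE): { 0 | · } gives 1
edge 2 of 14 (BLUE): { 0; 1 | · } gives 2
edge 3 of 14 (RED): { 0; 1 | 2 } gives 3/2
edge 4 of 14 (RED): { 0; 1 | 3/2; 2 } gives 5/4
edge 5 of 14 (BLUE): { 0; 1; 5/4 | 3/2; 2 } gives 11/8
edge 6 of 14 (RED): { 0; 1; 5/4 | 11/8; 3/2; 2 } gives 21/16
edge 7 of 14 (BLUE): { 0; 1; 5/4; 21/16 | 11/8; 3/2; 2 } gives 43/32
edge 8 of 14 (BLUE): { 0; 1; 5/4; 21/16; 43/32 | 11/8; 3/2; 2 } gives 87/64
edge 9 of 14 (BLUE): { 0; 1; 5/4; 21/16; 43/32; 87/64 | 11/8; 3/2; 2 } gives 175/128
edge 10 of 14 (RED): { 0; 1; 5/4; 21/16; 43/32; 87/64 | 175/128; 11/8; 3/2; 2 } gives 349/256
edge 11 of 14 (BLUE): { 0; 1; 5/4; 21/16; 43/32; 87/64; 349/256 | 175/128; 11/8; 3/2; 2 } gives 699/512
edge 12 of 14 (RED): { 0; 1; 5/4; 21/16; 43/32; 87/64; 349/256 | 699/512; 175/128; 11/8; 3/2; 2 } gives 1397/1024
edge 13 of 14 (RED): { 0; 1; 5/4; 21/16; 43/32; 87/64; 349/256 | 1397/1024; 699/512; 175/128; 11/8; 3/2; 2 } gives 2793/2048
edge 14 of 14 (RED): { 0; 1; 5/4; 21/16; 43/32; 87/64; 349/256 | 2793/2048; 1397/1024; 699/512; 175/128; 11/8; 3/2; 2 } gives 5585/4096

5585/4096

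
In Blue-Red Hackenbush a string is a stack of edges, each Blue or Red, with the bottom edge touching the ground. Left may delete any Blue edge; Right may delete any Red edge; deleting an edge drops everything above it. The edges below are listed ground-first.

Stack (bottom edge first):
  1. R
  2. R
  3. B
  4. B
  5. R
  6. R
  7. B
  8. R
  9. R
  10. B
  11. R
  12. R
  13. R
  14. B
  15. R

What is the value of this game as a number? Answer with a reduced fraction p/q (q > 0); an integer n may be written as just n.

-11707/8192

Recurse on prefixes of the 15-edge string R R B B R R B R R B R R R B R:
R: Left { ∅ }, Right { 0 } — simplest -1
RR: Left { ∅ }, Right { -1,0 } — simplest -2
RRB: Left { -2 }, Right { -1,0 } — simplest -3/2
RRBB: Left { -2,-3/2 }, Right { -1,0 } — simplest -5/4
RRBBR: Left { -2,-3/2 }, Right { -5/4,-1,0 } — simplest -11/8
RRBBRR: Left { -2,-3/2 }, Right { -11/8,-5/4,-1,0 } — simplest -23/16
RRBBRRB: Left { -2,-3/2,-23/16 }, Right { -11/8,-5/4,-1,0 } — simplest -45/32
RRBBRRBR: Left { -2,-3/2,-23/16 }, Right { -45/32,-11/8,-5/4,-1,0 } — simplest -91/64
RRBBRRBRR: Left { -2,-3/2,-23/16 }, Right { -91/64,-45/32,-11/8,-5/4,-1,0 } — simplest -183/128
RRBBRRBRRB: Left { -2,-3/2,-23/16,-183/128 }, Right { -91/64,-45/32,-11/8,-5/4,-1,0 } — simplest -365/256
RRBBRRBRRBR: Left { -2,-3/2,-23/16,-183/128 }, Right { -365/256,-91/64,-45/32,-11/8,-5/4,-1,0 } — simplest -731/512
RRBBRRBRRBRR: Left { -2,-3/2,-23/16,-183/128 }, Right { -731/512,-365/256,-91/64,-45/32,-11/8,-5/4,-1,0 } — simplest -1463/1024
RRBBRRBRRBRRR: Left { -2,-3/2,-23/16,-183/128 }, Right { -1463/1024,-731/512,-365/256,-91/64,-45/32,-11/8,-5/4,-1,0 } — simplest -2927/2048
RRBBRRBRRBRRRB: Left { -2,-3/2,-23/16,-183/128,-2927/2048 }, Right { -1463/1024,-731/512,-365/256,-91/64,-45/32,-11/8,-5/4,-1,0 } — simplest -5853/4096
RRBBRRBRRBRRRBR: Left { -2,-3/2,-23/16,-183/128,-2927/2048 }, Right { -5853/4096,-1463/1024,-731/512,-365/256,-91/64,-45/32,-11/8,-5/4,-1,0 } — simplest -11707/8192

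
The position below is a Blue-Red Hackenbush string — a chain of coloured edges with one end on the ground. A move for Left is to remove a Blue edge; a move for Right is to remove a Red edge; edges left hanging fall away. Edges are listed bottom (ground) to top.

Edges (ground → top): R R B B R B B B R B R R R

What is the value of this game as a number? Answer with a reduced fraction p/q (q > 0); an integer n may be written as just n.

Recurse on prefixes of the 13-edge string R R B B R B B B R B R R R:
val_1 [R]  L=[∅]  R=[0]  gives -1
val_2 [RR]  L=[∅]  R=[-1; 0]  gives -2
val_3 [RRB]  L=[-2]  R=[-1; 0]  gives -3/2
val_4 [RRBB]  L=[-2; -3/2]  R=[-1; 0]  gives -5/4
val_5 [RRBBR]  L=[-2; -3/2]  R=[-5/4; -1; 0]  gives -11/8
val_6 [RRBBRB]  L=[-2; -3/2; -11/8]  R=[-5/4; -1; 0]  gives -21/16
val_7 [RRBBRBB]  L=[-2; -3/2; -11/8; -21/16]  R=[-5/4; -1; 0]  gives -41/32
val_8 [RRBBRBBB]  L=[-2; -3/2; -11/8; -21/16; -41/32]  R=[-5/4; -1; 0]  gives -81/64
val_9 [RRBBRBBBR]  L=[-2; -3/2; -11/8; -21/16; -41/32]  R=[-81/64; -5/4; -1; 0]  gives -163/128
val_10 [RRBBRBBBRB]  L=[-2; -3/2; -11/8; -21/16; -41/32; -163/128]  R=[-81/64; -5/4; -1; 0]  gives -325/256
val_11 [RRBBRBBBRBR]  L=[-2; -3/2; -11/8; -21/16; -41/32; -163/128]  R=[-325/256; -81/64; -5/4; -1; 0]  gives -651/512
val_12 [RRBBRBBBRBRR]  L=[-2; -3/2; -11/8; -21/16; -41/32; -163/128]  R=[-651/512; -325/256; -81/64; -5/4; -1; 0]  gives -1303/1024
val_13 [RRBBRBBBRBRRR]  L=[-2; -3/2; -11/8; -21/16; -41/32; -163/128]  R=[-1303/1024; -651/512; -325/256; -81/64; -5/4; -1; 0]  gives -2607/2048

-2607/2048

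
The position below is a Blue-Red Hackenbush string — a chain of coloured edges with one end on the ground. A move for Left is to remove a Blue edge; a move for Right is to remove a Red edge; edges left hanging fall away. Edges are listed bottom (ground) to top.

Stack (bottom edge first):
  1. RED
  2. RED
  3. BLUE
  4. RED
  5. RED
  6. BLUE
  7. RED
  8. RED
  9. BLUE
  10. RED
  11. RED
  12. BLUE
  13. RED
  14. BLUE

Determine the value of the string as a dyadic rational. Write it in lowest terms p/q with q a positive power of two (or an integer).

1 of 14 · R · max L −∞ · min R 0 so -1
2 of 14 · RR · max L −∞ · min R -1 so -2
3 of 14 · RRB · max L -2 · min R -1 so -3/2
4 of 14 · RRBR · max L -2 · min R -3/2 so -7/4
5 of 14 · RRBRR · max L -2 · min R -7/4 so -15/8
6 of 14 · RRBRRB · max L -15/8 · min R -7/4 so -29/16
7 of 14 · RRBRRBR · max L -15/8 · min R -29/16 so -59/32
8 of 14 · RRBRRBRR · max L -15/8 · min R -59/32 so -119/64
9 of 14 · RRBRRBRRB · max L -119/64 · min R -59/32 so -237/128
10 of 14 · RRBRRBRRBR · max L -119/64 · min R -237/128 so -475/256
11 of 14 · RRBRRBRRBRR · max L -119/64 · min R -475/256 so -951/512
12 of 14 · RRBRRBRRBRRB · max L -951/512 · min R -475/256 so -1901/1024
13 of 14 · RRBRRBRRBRRBR · max L -951/512 · min R -1901/1024 so -3803/2048
14 of 14 · RRBRRBRRBRRBRB · max L -3803/2048 · min R -1901/1024 so -7605/4096

-7605/4096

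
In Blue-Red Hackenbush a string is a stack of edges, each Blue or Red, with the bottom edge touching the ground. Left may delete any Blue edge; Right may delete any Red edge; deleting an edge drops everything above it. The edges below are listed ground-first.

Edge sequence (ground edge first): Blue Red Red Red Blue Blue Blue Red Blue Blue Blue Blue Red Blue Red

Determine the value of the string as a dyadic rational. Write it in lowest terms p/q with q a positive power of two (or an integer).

3829/16384

1 of 15 · B · max L 0 · min R +∞ → 1
2 of 15 · BR · max L 0 · min R 1 → 1/2
3 of 15 · BRR · max L 0 · min R 1/2 → 1/4
4 of 15 · BRRR · max L 0 · min R 1/4 → 1/8
5 of 15 · BRRRB · max L 1/8 · min R 1/4 → 3/16
6 of 15 · BRRRBB · max L 3/16 · min R 1/4 → 7/32
7 of 15 · BRRRBBB · max L 7/32 · min R 1/4 → 15/64
8 of 15 · BRRRBBBR · max L 7/32 · min R 15/64 → 29/128
9 of 15 · BRRRBBBRB · max L 29/128 · min R 15/64 → 59/256
10 of 15 · BRRRBBBRBB · max L 59/256 · min R 15/64 → 119/512
11 of 15 · BRRRBBBRBBB · max L 119/512 · min R 15/64 → 239/1024
12 of 15 · BRRRBBBRBBBB · max L 239/1024 · min R 15/64 → 479/2048
13 of 15 · BRRRBBBRBBBBR · max L 239/1024 · min R 479/2048 → 957/4096
14 of 15 · BRRRBBBRBBBBRB · max L 957/4096 · min R 479/2048 → 1915/8192
15 of 15 · BRRRBBBRBBBBRBR · max L 957/4096 · min R 1915/8192 → 3829/16384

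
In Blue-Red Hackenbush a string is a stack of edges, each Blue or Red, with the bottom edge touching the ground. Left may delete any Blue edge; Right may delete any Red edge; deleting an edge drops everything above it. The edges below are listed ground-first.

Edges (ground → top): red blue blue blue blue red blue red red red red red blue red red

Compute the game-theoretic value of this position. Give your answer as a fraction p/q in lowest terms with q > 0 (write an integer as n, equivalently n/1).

-1527/16384

Recurse on prefixes of the 15-edge string red blue blue blue blue red blue red red red red red blue red red:
r: Left { — }, Right { 0 } — simplest -1
rb: Left { -1 }, Right { 0 } — simplest -1/2
rbb: Left { -1, -1/2 }, Right { 0 } — simplest -1/4
rbbb: Left { -1, -1/2, -1/4 }, Right { 0 } — simplest -1/8
rbbbb: Left { -1, -1/2, -1/4, -1/8 }, Right { 0 } — simplest -1/16
rbbbbr: Left { -1, -1/2, -1/4, -1/8 }, Right { -1/16, 0 } — simplest -3/32
rbbbbrb: Left { -1, -1/2, -1/4, -1/8, -3/32 }, Right { -1/16, 0 } — simplest -5/64
rbbbbrbr: Left { -1, -1/2, -1/4, -1/8, -3/32 }, Right { -5/64, -1/16, 0 } — simplest -11/128
rbbbbrbrr: Left { -1, -1/2, -1/4, -1/8, -3/32 }, Right { -11/128, -5/64, -1/16, 0 } — simplest -23/256
rbbbbrbrrr: Left { -1, -1/2, -1/4, -1/8, -3/32 }, Right { -23/256, -11/128, -5/64, -1/16, 0 } — simplest -47/512
rbbbbrbrrrr: Left { -1, -1/2, -1/4, -1/8, -3/32 }, Right { -47/512, -23/256, -11/128, -5/64, -1/16, 0 } — simplest -95/1024
rbbbbrbrrrrr: Left { -1, -1/2, -1/4, -1/8, -3/32 }, Right { -95/1024, -47/512, -23/256, -11/128, -5/64, -1/16, 0 } — simplest -191/2048
rbbbbrbrrrrrb: Left { -1, -1/2, -1/4, -1/8, -3/32, -191/2048 }, Right { -95/1024, -47/512, -23/256, -11/128, -5/64, -1/16, 0 } — simplest -381/4096
rbbbbrbrrrrrbr: Left { -1, -1/2, -1/4, -1/8, -3/32, -191/2048 }, Right { -381/4096, -95/1024, -47/512, -23/256, -11/128, -5/64, -1/16, 0 } — simplest -763/8192
rbbbbrbrrrrrbrr: Left { -1, -1/2, -1/4, -1/8, -3/32, -191/2048 }, Right { -763/8192, -381/4096, -95/1024, -47/512, -23/256, -11/128, -5/64, -1/16, 0 } — simplest -1527/16384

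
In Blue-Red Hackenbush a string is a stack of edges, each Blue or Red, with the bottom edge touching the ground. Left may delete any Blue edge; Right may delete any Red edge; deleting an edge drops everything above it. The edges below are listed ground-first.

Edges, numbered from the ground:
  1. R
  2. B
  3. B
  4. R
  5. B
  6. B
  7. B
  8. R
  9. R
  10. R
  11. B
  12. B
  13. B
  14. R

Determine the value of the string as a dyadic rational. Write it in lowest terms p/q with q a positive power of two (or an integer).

R: Left { ∅ }, Right { 0 } ⇒ simplest -1
RB: Left { -1 }, Right { 0 } ⇒ simplest -1/2
RBB: Left { -1, -1/2 }, Right { 0 } ⇒ simplest -1/4
RBBR: Left { -1, -1/2 }, Right { -1/4, 0 } ⇒ simplest -3/8
RBBRB: Left { -1, -1/2, -3/8 }, Right { -1/4, 0 } ⇒ simplest -5/16
RBBRBB: Left { -1, -1/2, -3/8, -5/16 }, Right { -1/4, 0 } ⇒ simplest -9/32
RBBRBBB: Left { -1, -1/2, -3/8, -5/16, -9/32 }, Right { -1/4, 0 } ⇒ simplest -17/64
RBBRBBBR: Left { -1, -1/2, -3/8, -5/16, -9/32 }, Right { -17/64, -1/4, 0 } ⇒ simplest -35/128
RBBRBBBRR: Left { -1, -1/2, -3/8, -5/16, -9/32 }, Right { -35/128, -17/64, -1/4, 0 } ⇒ simplest -71/256
RBBRBBBRRR: Left { -1, -1/2, -3/8, -5/16, -9/32 }, Right { -71/256, -35/128, -17/64, -1/4, 0 } ⇒ simplest -143/512
RBBRBBBRRRB: Left { -1, -1/2, -3/8, -5/16, -9/32, -143/512 }, Right { -71/256, -35/128, -17/64, -1/4, 0 } ⇒ simplest -285/1024
RBBRBBBRRRBB: Left { -1, -1/2, -3/8, -5/16, -9/32, -143/512, -285/1024 }, Right { -71/256, -35/128, -17/64, -1/4, 0 } ⇒ simplest -569/2048
RBBRBBBRRRBBB: Left { -1, -1/2, -3/8, -5/16, -9/32, -143/512, -285/1024, -569/2048 }, Right { -71/256, -35/128, -17/64, -1/4, 0 } ⇒ simplest -1137/4096
RBBRBBBRRRBBBR: Left { -1, -1/2, -3/8, -5/16, -9/32, -143/512, -285/1024, -569/2048 }, Right { -1137/4096, -71/256, -35/128, -17/64, -1/4, 0 } ⇒ simplest -2275/8192

-2275/8192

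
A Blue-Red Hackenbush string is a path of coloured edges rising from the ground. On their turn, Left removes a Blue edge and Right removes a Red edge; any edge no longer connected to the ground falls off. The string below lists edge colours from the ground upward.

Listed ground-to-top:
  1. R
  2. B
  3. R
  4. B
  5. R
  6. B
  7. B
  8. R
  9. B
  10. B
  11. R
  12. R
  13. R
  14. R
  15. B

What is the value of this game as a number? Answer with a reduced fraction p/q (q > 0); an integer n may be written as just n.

g(R) = { none | 0 } → -1
g(RB) = { -1 | 0 } → -1/2
g(RBR) = { -1 | -1/2 0 } → -3/4
g(RBRB) = { -1 -3/4 | -1/2 0 } → -5/8
g(RBRBR) = { -1 -3/4 | -5/8 -1/2 0 } → -11/16
g(RBRBRB) = { -1 -3/4 -11/16 | -5/8 -1/2 0 } → -21/32
g(RBRBRBB) = { -1 -3/4 -11/16 -21/32 | -5/8 -1/2 0 } → -41/64
g(RBRBRBBR) = { -1 -3/4 -11/16 -21/32 | -41/64 -5/8 -1/2 0 } → -83/128
g(RBRBRBBRB) = { -1 -3/4 -11/16 -21/32 -83/128 | -41/64 -5/8 -1/2 0 } → -165/256
g(RBRBRBBRBB) = { -1 -3/4 -11/16 -21/32 -83/128 -165/256 | -41/64 -5/8 -1/2 0 } → -329/512
g(RBRBRBBRBBR) = { -1 -3/4 -11/16 -21/32 -83/128 -165/256 | -329/512 -41/64 -5/8 -1/2 0 } → -659/1024
g(RBRBRBBRBBRR) = { -1 -3/4 -11/16 -21/32 -83/128 -165/256 | -659/1024 -329/512 -41/64 -5/8 -1/2 0 } → -1319/2048
g(RBRBRBBRBBRRR) = { -1 -3/4 -11/16 -21/32 -83/128 -165/256 | -1319/2048 -659/1024 -329/512 -41/64 -5/8 -1/2 0 } → -2639/4096
g(RBRBRBBRBBRRRR) = { -1 -3/4 -11/16 -21/32 -83/128 -165/256 | -2639/4096 -1319/2048 -659/1024 -329/512 -41/64 -5/8 -1/2 0 } → -5279/8192
g(RBRBRBBRBBRRRRB) = { -1 -3/4 -11/16 -21/32 -83/128 -165/256 -5279/8192 | -2639/4096 -1319/2048 -659/1024 -329/512 -41/64 -5/8 -1/2 0 } → -10557/16384

-10557/16384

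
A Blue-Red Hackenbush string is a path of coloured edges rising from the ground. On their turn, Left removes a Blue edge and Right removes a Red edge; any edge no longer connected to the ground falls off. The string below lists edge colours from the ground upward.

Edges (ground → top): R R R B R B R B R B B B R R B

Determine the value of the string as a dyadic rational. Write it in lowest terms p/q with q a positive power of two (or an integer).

-10893/4096

g(R) = {  | 0 } → -1
g(RR) = {  | -1, 0 } → -2
g(RRR) = {  | -2, -1, 0 } → -3
g(RRRB) = { -3 | -2, -1, 0 } → -5/2
g(RRRBR) = { -3 | -5/2, -2, -1, 0 } → -11/4
g(RRRBRB) = { -3, -11/4 | -5/2, -2, -1, 0 } → -21/8
g(RRRBRBR) = { -3, -11/4 | -21/8, -5/2, -2, -1, 0 } → -43/16
g(RRRBRBRB) = { -3, -11/4, -43/16 | -21/8, -5/2, -2, -1, 0 } → -85/32
g(RRRBRBRBR) = { -3, -11/4, -43/16 | -85/32, -21/8, -5/2, -2, -1, 0 } → -171/64
g(RRRBRBRBRB) = { -3, -11/4, -43/16, -171/64 | -85/32, -21/8, -5/2, -2, -1, 0 } → -341/128
g(RRRBRBRBRBB) = { -3, -11/4, -43/16, -171/64, -341/128 | -85/32, -21/8, -5/2, -2, -1, 0 } → -681/256
g(RRRBRBRBRBBB) = { -3, -11/4, -43/16, -171/64, -341/128, -681/256 | -85/32, -21/8, -5/2, -2, -1, 0 } → -1361/512
g(RRRBRBRBRBBBR) = { -3, -11/4, -43/16, -171/64, -341/128, -681/256 | -1361/512, -85/32, -21/8, -5/2, -2, -1, 0 } → -2723/1024
g(RRRBRBRBRBBBRR) = { -3, -11/4, -43/16, -171/64, -341/128, -681/256 | -2723/1024, -1361/512, -85/32, -21/8, -5/2, -2, -1, 0 } → -5447/2048
g(RRRBRBRBRBBBRRB) = { -3, -11/4, -43/16, -171/64, -341/128, -681/256, -5447/2048 | -2723/1024, -1361/512, -85/32, -21/8, -5/2, -2, -1, 0 } → -10893/4096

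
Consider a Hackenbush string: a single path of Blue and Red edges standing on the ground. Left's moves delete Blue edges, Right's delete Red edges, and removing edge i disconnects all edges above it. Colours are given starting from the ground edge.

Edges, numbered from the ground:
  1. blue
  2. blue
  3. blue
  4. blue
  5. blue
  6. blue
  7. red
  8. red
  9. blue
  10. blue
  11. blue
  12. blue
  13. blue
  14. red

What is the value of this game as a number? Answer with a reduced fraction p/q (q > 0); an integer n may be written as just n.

1405/256

b: Left { 0 }, Right { · } so simplest 1
bb: Left { 0,1 }, Right { · } so simplest 2
bbb: Left { 0,1,2 }, Right { · } so simplest 3
bbbb: Left { 0,1,2,3 }, Right { · } so simplest 4
bbbbb: Left { 0,1,2,3,4 }, Right { · } so simplest 5
bbbbbb: Left { 0,1,2,3,4,5 }, Right { · } so simplest 6
bbbbbbr: Left { 0,1,2,3,4,5 }, Right { 6 } so simplest 11/2
bbbbbbrr: Left { 0,1,2,3,4,5 }, Right { 11/2,6 } so simplest 21/4
bbbbbbrrb: Left { 0,1,2,3,4,5,21/4 }, Right { 11/2,6 } so simplest 43/8
bbbbbbrrbb: Left { 0,1,2,3,4,5,21/4,43/8 }, Right { 11/2,6 } so simplest 87/16
bbbbbbrrbbb: Left { 0,1,2,3,4,5,21/4,43/8,87/16 }, Right { 11/2,6 } so simplest 175/32
bbbbbbrrbbbb: Left { 0,1,2,3,4,5,21/4,43/8,87/16,175/32 }, Right { 11/2,6 } so simplest 351/64
bbbbbbrrbbbbb: Left { 0,1,2,3,4,5,21/4,43/8,87/16,175/32,351/64 }, Right { 11/2,6 } so simplest 703/128
bbbbbbrrbbbbbr: Left { 0,1,2,3,4,5,21/4,43/8,87/16,175/32,351/64 }, Right { 703/128,11/2,6 } so simplest 1405/256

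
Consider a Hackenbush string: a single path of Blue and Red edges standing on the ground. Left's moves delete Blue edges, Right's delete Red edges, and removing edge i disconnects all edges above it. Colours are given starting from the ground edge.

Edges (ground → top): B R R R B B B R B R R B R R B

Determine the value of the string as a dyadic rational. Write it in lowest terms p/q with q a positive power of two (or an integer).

3731/16384

Prefix values for B R R R B B B R B R R B R R B via {L|R} + simplicity:
1 of 15 · B · max L 0 · min R +∞ = 1
2 of 15 · BR · max L 0 · min R 1 = 1/2
3 of 15 · BRR · max L 0 · min R 1/2 = 1/4
4 of 15 · BRRR · max L 0 · min R 1/4 = 1/8
5 of 15 · BRRRB · max L 1/8 · min R 1/4 = 3/16
6 of 15 · BRRRBB · max L 3/16 · min R 1/4 = 7/32
7 of 15 · BRRRBBB · max L 7/32 · min R 1/4 = 15/64
8 of 15 · BRRRBBBR · max L 7/32 · min R 15/64 = 29/128
9 of 15 · BRRRBBBRB · max L 29/128 · min R 15/64 = 59/256
10 of 15 · BRRRBBBRBR · max L 29/128 · min R 59/256 = 117/512
11 of 15 · BRRRBBBRBRR · max L 29/128 · min R 117/512 = 233/1024
12 of 15 · BRRRBBBRBRRB · max L 233/1024 · min R 117/512 = 467/2048
13 of 15 · BRRRBBBRBRRBR · max L 233/1024 · min R 467/2048 = 933/4096
14 of 15 · BRRRBBBRBRRBRR · max L 233/1024 · min R 933/4096 = 1865/8192
15 of 15 · BRRRBBBRBRRBRRB · max L 1865/8192 · min R 933/4096 = 3731/16384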